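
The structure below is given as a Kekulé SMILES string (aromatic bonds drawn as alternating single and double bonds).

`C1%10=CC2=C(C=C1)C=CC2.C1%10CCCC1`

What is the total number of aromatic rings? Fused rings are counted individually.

The SMILES encodes a six-membered carbon ring with three alternating C=C double bonds, fused to a five-membered carbon ring containing one C=C double bond and one sp³ carbon; a five-membered saturated carbon ring.
The 6-membered ring has a continuous p-orbital overlap around the ring; 3 ring double bonds give 6 π electrons. 6 = 4(1)+2, so it is aromatic (benzene ring).
The 5-membered ring has one sp³ carbon, so it is not fully conjugated — not aromatic (cyclopentene ring).
The second 5-membered ring has only sp³ atoms, so it is not fully conjugated — not aromatic (cyclopentane).
1 of the 3 rings is aromatic. Total: 1.

1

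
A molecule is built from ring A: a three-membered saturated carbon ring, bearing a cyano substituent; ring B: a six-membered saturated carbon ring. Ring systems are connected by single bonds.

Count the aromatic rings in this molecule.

Ring A has only sp³ atoms, so it is not fully conjugated — not aromatic (cyclopropane).
Ring B has only sp³ atoms, so it is not fully conjugated — not aromatic (cyclohexane).
No ring is aromatic. Total: 0.

0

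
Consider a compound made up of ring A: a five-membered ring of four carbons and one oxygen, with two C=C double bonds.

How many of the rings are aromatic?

1

Ring A is fully conjugated (every ring atom contributes a p orbital); 2 ring double bonds (4 π electrons) plus a heteroatom lone pair (2) give 6 π electrons. 6 = 4(1)+2, so ring A is aromatic (furan).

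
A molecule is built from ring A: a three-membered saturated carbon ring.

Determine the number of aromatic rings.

Ring A has only sp³ atoms, so it is not fully conjugated — not aromatic (cyclopropane).

0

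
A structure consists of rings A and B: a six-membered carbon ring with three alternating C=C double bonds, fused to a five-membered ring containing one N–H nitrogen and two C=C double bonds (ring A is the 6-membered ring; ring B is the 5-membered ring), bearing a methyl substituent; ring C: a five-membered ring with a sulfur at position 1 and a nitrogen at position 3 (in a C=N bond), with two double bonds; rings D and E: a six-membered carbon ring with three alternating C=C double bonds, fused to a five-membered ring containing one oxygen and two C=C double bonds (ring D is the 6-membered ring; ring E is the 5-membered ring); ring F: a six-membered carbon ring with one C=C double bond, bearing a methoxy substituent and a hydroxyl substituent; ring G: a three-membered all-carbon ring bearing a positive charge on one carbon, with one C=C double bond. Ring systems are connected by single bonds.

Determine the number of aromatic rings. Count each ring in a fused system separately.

6

Rings A and B form a fused bicyclic system (with one N–H) with 9 sp² atoms and 10 π electrons from ring double bonds plus a heteroatom lone pair. 10 = 4(2)+2, so the system is aromatic and both rings count as aromatic (indole).
Ring C is planar and fully conjugated; 2 ring double bonds (4 π electrons) plus a heteroatom lone pair (2) give 6 π electrons. 6 = 4(1)+2, so ring C is aromatic (thiazole).
Rings D and E form a fused bicyclic system (with one oxygen) with 9 sp² atoms and 10 π electrons from ring double bonds plus a heteroatom lone pair. 10 = 4(2)+2, so the system is aromatic and both rings count as aromatic (benzofuran).
Ring F has four sp³ carbons, so it is not fully conjugated — not aromatic (cyclohexene).
Ring G is planar and fully conjugated; 1 ring double bond (2 π electrons) plus the carbocation's empty p orbital (0, but keeps the ring conjugated) give 2 π electrons. That satisfies 4n+2 with n=0, so ring G is aromatic (cyclopropenyl cation).
Aromatic: A, B, C, D, E, G. Total: 6.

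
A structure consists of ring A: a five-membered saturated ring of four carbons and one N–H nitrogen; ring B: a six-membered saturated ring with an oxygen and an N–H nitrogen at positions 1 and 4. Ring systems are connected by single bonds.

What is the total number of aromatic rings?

0

Ring A has only sp³ atoms, so it is not fully conjugated — not aromatic (pyrrolidine).
Ring B has only sp³ atoms, so it is not fully conjugated — not aromatic (morpholine).
No ring is aromatic. Total: 0.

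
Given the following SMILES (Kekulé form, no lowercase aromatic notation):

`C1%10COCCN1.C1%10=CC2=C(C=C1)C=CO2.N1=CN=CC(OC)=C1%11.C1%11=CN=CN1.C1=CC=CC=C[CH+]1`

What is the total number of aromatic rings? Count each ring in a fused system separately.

5

The SMILES encodes a six-membered saturated ring with an oxygen and an N–H nitrogen at positions 1 and 4; a six-membered carbon ring with three alternating C=C double bonds, fused to a five-membered ring containing one oxygen and two C=C double bonds; a six-membered ring with nitrogens at positions 1 and 3 and three alternating double bonds; a five-membered ring with nitrogens at positions 1 and 3 (one bearing H, one in a C=N bond) and two double bonds; a seven-membered all-carbon ring bearing a positive charge on one carbon, with three C=C double bonds.
The 6-membered ring with one oxygen and one N–H (1,4) has only sp³ atoms, so it is not fully conjugated — not aromatic (morpholine).
The fused 6/5-membered bicyclic (with one oxygen) is a single π system with 9 sp² atoms and 10 π electrons from ring double bonds plus a heteroatom lone pair. 10 = 4(2)+2, so the system is aromatic and both rings count as aromatic (benzofuran).
The 6-membered ring with two nitrogens (1,3) is fully conjugated (every ring atom contributes a p orbital); 3 ring double bonds give 6 π electrons. 6 = 4(1)+2, so it is aromatic (pyrimidine).
The 5-membered ring with two nitrogens (one N–H, one =N–) is planar and fully conjugated; 2 ring double bonds (4 π electrons) plus a heteroatom lone pair (2) give 6 π electrons. That satisfies 4n+2 with n=1, so it is aromatic (imidazole).
The 7-membered ring is fully conjugated (every ring atom contributes a p orbital); 3 ring double bonds (6 π electrons) plus the carbocation's empty p orbital (0, but keeps the ring conjugated) give 6 π electrons. Since 6 = 4n+2 (n=1), it is aromatic (tropylium cation).
5 of the 6 rings are aromatic. Total: 5.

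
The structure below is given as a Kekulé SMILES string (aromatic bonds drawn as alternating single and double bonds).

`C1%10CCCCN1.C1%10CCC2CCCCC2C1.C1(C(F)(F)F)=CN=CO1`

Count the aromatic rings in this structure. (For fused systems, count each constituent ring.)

The SMILES encodes a six-membered saturated ring of five carbons and one N–H nitrogen; two fused six-membered saturated carbon rings; a five-membered ring with an oxygen at position 1 and a nitrogen at position 3 (in a C=N bond), with two double bonds.
The 6-membered ring with one N–H has only sp³ atoms, so it is not fully conjugated — not aromatic (piperidine).
The 6-membered ring has only sp³ atoms, so it is not fully conjugated — not aromatic (cyclohexane ring).
The second 6-membered ring has only sp³ atoms, so it is not fully conjugated — not aromatic (cyclohexane ring).
The 5-membered ring with one oxygen and one =N– is planar and fully conjugated; 2 ring double bonds (4 π electrons) plus a heteroatom lone pair (2) give 6 π electrons. Since 6 = 4n+2 (n=1), it is aromatic (oxazole).
1 of the 4 rings is aromatic. Total: 1.

1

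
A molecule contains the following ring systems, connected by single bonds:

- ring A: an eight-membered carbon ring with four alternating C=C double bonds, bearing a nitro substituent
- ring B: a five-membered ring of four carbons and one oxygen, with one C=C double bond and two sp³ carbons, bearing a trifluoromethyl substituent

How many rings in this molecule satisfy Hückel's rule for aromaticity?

0

Ring A has only sp² ring atoms; a planar conformation would have a fully conjugated π system of 8 electrons. But 8 = 4(2), which is 4n not 4n+2, so ring A is not aromatic (cyclooctatetraene) — cyclooctatetraene distorts into a non-planar tub to avoid antiaromaticity.
Ring B has two sp³ carbons, so it is not fully conjugated — not aromatic (2,3-dihydrofuran).
No ring is aromatic. Total: 0.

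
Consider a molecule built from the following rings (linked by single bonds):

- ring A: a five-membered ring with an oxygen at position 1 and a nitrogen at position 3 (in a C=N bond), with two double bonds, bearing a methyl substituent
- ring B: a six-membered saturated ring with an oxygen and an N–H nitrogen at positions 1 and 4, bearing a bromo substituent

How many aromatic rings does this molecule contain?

Ring A is planar and fully conjugated; 2 ring double bonds (4 π electrons) plus a heteroatom lone pair (2) give 6 π electrons. That satisfies 4n+2 with n=1, so ring A is aromatic (oxazole).
Ring B has only sp³ atoms, so it is not fully conjugated — not aromatic (morpholine).
Aromatic: A. Total: 1.

1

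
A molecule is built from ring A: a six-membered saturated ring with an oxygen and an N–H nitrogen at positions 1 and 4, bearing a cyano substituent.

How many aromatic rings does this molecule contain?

Ring A has only sp³ atoms, so it is not fully conjugated — not aromatic (morpholine).

0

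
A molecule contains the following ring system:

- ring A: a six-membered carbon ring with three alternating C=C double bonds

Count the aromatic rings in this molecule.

Ring A has a continuous p-orbital overlap around the ring; 3 ring double bonds give 6 π electrons. 6 = 4(1)+2, so ring A is aromatic (benzene).

1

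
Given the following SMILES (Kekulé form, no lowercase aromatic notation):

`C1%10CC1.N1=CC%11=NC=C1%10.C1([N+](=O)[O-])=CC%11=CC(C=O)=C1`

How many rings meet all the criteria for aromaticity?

The SMILES encodes a three-membered saturated carbon ring; a six-membered ring with nitrogens at positions 1 and 4 and three alternating double bonds; a six-membered carbon ring with three alternating C=C double bonds.
The 3-membered ring has only sp³ atoms, so it is not fully conjugated — not aromatic (cyclopropane).
The 6-membered ring with two nitrogens (1,4) has a continuous p-orbital overlap around the ring; 3 ring double bonds give 6 π electrons. Since 6 = 4n+2 (n=1), it is aromatic (pyrazine).
The 6-membered ring has a continuous p-orbital overlap around the ring; 3 ring double bonds give 6 π electrons. Since 6 = 4n+2 (n=1), it is aromatic (benzene).
2 of the 3 rings are aromatic. Total: 2.

2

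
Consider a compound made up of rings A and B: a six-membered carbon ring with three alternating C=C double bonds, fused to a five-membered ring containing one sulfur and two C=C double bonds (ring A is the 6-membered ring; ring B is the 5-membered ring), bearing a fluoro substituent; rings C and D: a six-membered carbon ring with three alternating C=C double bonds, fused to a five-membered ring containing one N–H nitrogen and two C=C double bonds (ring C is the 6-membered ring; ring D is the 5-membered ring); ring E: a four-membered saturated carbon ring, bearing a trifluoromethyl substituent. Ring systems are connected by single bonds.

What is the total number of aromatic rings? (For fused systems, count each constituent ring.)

4

Rings A and B form a fused bicyclic system (with one sulfur) with 9 sp² atoms and 10 π electrons from ring double bonds plus a heteroatom lone pair. 10 = 4(2)+2, so the system is aromatic and both rings count as aromatic (benzothiophene).
Rings C and D form a fused bicyclic system (with one N–H) with 9 sp² atoms and 10 π electrons from ring double bonds plus a heteroatom lone pair. 10 = 4(2)+2, so the system is aromatic and both rings count as aromatic (indole).
Ring E has only sp³ atoms, so it is not fully conjugated — not aromatic (cyclobutane).
Aromatic: A, B, C, D. Total: 4.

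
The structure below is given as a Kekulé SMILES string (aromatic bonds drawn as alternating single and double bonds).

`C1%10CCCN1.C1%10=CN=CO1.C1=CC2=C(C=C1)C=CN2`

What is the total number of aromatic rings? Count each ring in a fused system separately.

The SMILES encodes a five-membered saturated ring of four carbons and one N–H nitrogen; a five-membered ring with an oxygen at position 1 and a nitrogen at position 3 (in a C=N bond), with two double bonds; a six-membered carbon ring with three alternating C=C double bonds, fused to a five-membered ring containing one N–H nitrogen and two C=C double bonds.
The 5-membered ring with one N–H has only sp³ atoms, so it is not fully conjugated — not aromatic (pyrrolidine).
The 5-membered ring with one oxygen and one =N– is fully conjugated (every ring atom contributes a p orbital); 2 ring double bonds (4 π electrons) plus a heteroatom lone pair (2) give 6 π electrons. 6 = 4(1)+2, so it is aromatic (oxazole).
The fused 6/5-membered bicyclic (with one N–H) is a single π system with 9 sp² atoms and 10 π electrons from ring double bonds plus a heteroatom lone pair. 10 = 4(2)+2, so the system is aromatic and both rings count as aromatic (indole).
3 of the 4 rings are aromatic. Total: 3.

3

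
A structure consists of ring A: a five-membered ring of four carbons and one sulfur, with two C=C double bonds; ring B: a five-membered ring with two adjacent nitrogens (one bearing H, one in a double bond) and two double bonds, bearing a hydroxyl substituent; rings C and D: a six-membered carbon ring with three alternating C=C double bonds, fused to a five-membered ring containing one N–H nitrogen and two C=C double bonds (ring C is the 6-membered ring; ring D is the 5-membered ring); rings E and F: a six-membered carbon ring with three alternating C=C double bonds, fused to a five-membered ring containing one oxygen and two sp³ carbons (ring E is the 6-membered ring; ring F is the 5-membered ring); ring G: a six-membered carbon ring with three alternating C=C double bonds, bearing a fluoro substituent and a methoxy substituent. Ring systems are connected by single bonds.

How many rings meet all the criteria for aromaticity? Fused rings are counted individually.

6

Ring A has a continuous p-orbital overlap around the ring; 2 ring double bonds (4 π electrons) plus a heteroatom lone pair (2) give 6 π electrons. 6 = 4(1)+2, so ring A is aromatic (thiophene).
Ring B is fully conjugated (every ring atom contributes a p orbital); 2 ring double bonds (4 π electrons) plus a heteroatom lone pair (2) give 6 π electrons. Since 6 = 4n+2 (n=1), ring B is aromatic (pyrazole).
Rings C and D form a fused bicyclic system (with one N–H) with 9 sp² atoms and 10 π electrons from ring double bonds plus a heteroatom lone pair. 10 = 4(2)+2, so the system is aromatic and both rings count as aromatic (indole).
Ring E is fully conjugated (every ring atom contributes a p orbital); 3 ring double bonds give 6 π electrons. 6 = 4(1)+2, so ring E is aromatic (benzene ring).
Ring F has two sp³ carbons, so it is not fully conjugated — not aromatic (oxolane ring).
Ring G has a continuous p-orbital overlap around the ring; 3 ring double bonds give 6 π electrons. 6 = 4(1)+2, so ring G is aromatic (benzene).
Aromatic: A, B, C, D, E, G. Total: 6.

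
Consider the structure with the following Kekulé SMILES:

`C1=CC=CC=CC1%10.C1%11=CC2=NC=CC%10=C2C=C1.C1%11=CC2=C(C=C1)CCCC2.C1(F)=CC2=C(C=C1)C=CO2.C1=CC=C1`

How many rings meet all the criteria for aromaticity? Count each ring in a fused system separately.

The SMILES encodes a seven-membered carbon ring with three C=C double bonds and one sp³ carbon; two fused six-membered rings, each with three alternating double bonds; one ring is all carbon and the other has one ring nitrogen; a six-membered carbon ring with three alternating C=C double bonds, fused to a saturated six-membered carbon ring; a six-membered carbon ring with three alternating C=C double bonds, fused to a five-membered ring containing one oxygen and two C=C double bonds; a four-membered carbon ring with two alternating C=C double bonds.
The 7-membered ring has one sp³ carbon, so it is not fully conjugated — not aromatic (cycloheptatriene).
The fused 6/6-membered bicyclic (with one nitrogen) is a single π system with 10 sp² atoms and 10 π electrons from ring double bonds. 10 = 4(2)+2, so the system is aromatic and both rings count as aromatic (quinoline).
The 6-membered ring is planar and fully conjugated; 3 ring double bonds give 6 π electrons. That satisfies 4n+2 with n=1, so it is aromatic (benzene ring).
The second 6-membered ring has four sp³ carbons, so it is not fully conjugated — not aromatic (cyclohexane ring).
The fused 6/5-membered bicyclic (with one oxygen) is a single π system with 9 sp² atoms and 10 π electrons from ring double bonds plus a heteroatom lone pair. 10 = 4(2)+2, so the system is aromatic and both rings count as aromatic (benzofuran).
The 4-membered ring has only sp² ring atoms; a planar conformation would have a fully conjugated π system of 4 electrons. But 4 = 4(1), which is 4n not 4n+2, so it is not aromatic (cyclobutadiene) — cyclobutadiene is antiaromatic and distorts to a rectangle.
5 of the 8 rings are aromatic. Total: 5.

5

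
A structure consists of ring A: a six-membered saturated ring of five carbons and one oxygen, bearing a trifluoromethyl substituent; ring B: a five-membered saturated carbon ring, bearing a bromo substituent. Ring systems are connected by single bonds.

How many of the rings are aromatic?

Ring A has only sp³ atoms, so it is not fully conjugated — not aromatic (tetrahydropyran).
Ring B has only sp³ atoms, so it is not fully conjugated — not aromatic (cyclopentane).
No ring is aromatic. Total: 0.

0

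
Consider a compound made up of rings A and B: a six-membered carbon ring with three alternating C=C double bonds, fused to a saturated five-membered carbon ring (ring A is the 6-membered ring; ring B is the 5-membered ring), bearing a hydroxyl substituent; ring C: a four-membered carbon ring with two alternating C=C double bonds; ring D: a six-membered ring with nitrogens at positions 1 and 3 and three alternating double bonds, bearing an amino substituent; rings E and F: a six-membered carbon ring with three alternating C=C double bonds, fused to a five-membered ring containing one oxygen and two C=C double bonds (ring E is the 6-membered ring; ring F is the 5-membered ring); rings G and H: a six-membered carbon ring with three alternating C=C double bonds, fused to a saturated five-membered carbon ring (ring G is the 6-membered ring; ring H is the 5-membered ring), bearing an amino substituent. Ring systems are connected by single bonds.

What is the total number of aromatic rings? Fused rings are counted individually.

5

Ring A is planar and fully conjugated; 3 ring double bonds give 6 π electrons. 6 = 4(1)+2, so ring A is aromatic (benzene ring).
Ring B has three sp³ carbons, so it is not fully conjugated — not aromatic (cyclopentane ring).
Ring C has only sp² ring atoms; a planar conformation would have a fully conjugated π system of 4 electrons. But 4 = 4(1), which is 4n not 4n+2, so ring C is not aromatic (cyclobutadiene) — cyclobutadiene is antiaromatic and distorts to a rectangle.
Ring D has a continuous p-orbital overlap around the ring; 3 ring double bonds give 6 π electrons. That satisfies 4n+2 with n=1, so ring D is aromatic (pyrimidine).
Rings E and F form a fused bicyclic system (with one oxygen) with 9 sp² atoms and 10 π electrons from ring double bonds plus a heteroatom lone pair. 10 = 4(2)+2, so the system is aromatic and both rings count as aromatic (benzofuran).
Ring G is fully conjugated (every ring atom contributes a p orbital); 3 ring double bonds give 6 π electrons. 6 = 4(1)+2, so ring G is aromatic (benzene ring).
Ring H has three sp³ carbons, so it is not fully conjugated — not aromatic (cyclopentane ring).
Aromatic: A, D, E, F, G. Total: 5.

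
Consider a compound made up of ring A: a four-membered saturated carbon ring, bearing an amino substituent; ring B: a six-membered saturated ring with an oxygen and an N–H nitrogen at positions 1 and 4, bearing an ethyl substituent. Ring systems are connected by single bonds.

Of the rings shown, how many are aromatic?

Ring A has only sp³ atoms, so it is not fully conjugated — not aromatic (cyclobutane).
Ring B has only sp³ atoms, so it is not fully conjugated — not aromatic (morpholine).
No ring is aromatic. Total: 0.

0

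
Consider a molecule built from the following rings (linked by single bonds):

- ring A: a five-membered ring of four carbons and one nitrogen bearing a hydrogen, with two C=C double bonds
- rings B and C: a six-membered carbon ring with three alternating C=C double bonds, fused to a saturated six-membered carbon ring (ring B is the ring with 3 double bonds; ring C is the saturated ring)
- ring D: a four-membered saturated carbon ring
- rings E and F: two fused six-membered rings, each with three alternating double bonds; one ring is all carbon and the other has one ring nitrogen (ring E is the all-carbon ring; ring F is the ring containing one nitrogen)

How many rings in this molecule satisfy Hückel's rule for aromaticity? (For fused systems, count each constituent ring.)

4

Ring A is fully conjugated (every ring atom contributes a p orbital); 2 ring double bonds (4 π electrons) plus a heteroatom lone pair (2) give 6 π electrons. That satisfies 4n+2 with n=1, so ring A is aromatic (pyrrole).
Ring B is fully conjugated (every ring atom contributes a p orbital); 3 ring double bonds give 6 π electrons. 6 = 4(1)+2, so ring B is aromatic (benzene ring).
Ring C has four sp³ carbons, so it is not fully conjugated — not aromatic (cyclohexane ring).
Ring D has only sp³ atoms, so it is not fully conjugated — not aromatic (cyclobutane).
Rings E and F form a fused bicyclic system (with one nitrogen) with 10 sp² atoms and 10 π electrons from ring double bonds. 10 = 4(2)+2, so the system is aromatic and both rings count as aromatic (quinoline).
Aromatic: A, B, E, F. Total: 4.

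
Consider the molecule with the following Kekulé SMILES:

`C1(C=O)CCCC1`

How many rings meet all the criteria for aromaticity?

The SMILES encodes a five-membered saturated carbon ring.
The 5-membered ring has only sp³ atoms, so it is not fully conjugated — not aromatic (cyclopentane).

0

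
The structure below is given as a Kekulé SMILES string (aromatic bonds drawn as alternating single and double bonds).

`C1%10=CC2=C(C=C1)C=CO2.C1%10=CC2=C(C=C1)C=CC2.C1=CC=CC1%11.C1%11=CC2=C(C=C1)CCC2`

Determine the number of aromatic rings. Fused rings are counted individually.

4

The SMILES encodes a six-membered carbon ring with three alternating C=C double bonds, fused to a five-membered ring containing one oxygen and two C=C double bonds; a six-membered carbon ring with three alternating C=C double bonds, fused to a five-membered carbon ring containing one C=C double bond and one sp³ carbon; a five-membered carbon ring with two conjugated C=C double bonds and one sp³ carbon; a six-membered carbon ring with three alternating C=C double bonds, fused to a saturated five-membered carbon ring.
The fused 6/5-membered bicyclic (with one oxygen) is a single π system with 9 sp² atoms and 10 π electrons from ring double bonds plus a heteroatom lone pair. 10 = 4(2)+2, so the system is aromatic and both rings count as aromatic (benzofuran).
The 6-membered ring is planar and fully conjugated; 3 ring double bonds give 6 π electrons. 6 = 4(1)+2, so it is aromatic (benzene ring).
The 5-membered ring has one sp³ carbon, so it is not fully conjugated — not aromatic (cyclopentene ring).
The second 5-membered ring has one sp³ carbon, so it is not fully conjugated — not aromatic (cyclopentadiene).
The second 6-membered ring is fully conjugated (every ring atom contributes a p orbital); 3 ring double bonds give 6 π electrons. That satisfies 4n+2 with n=1, so it is aromatic (benzene ring).
The third 5-membered ring has three sp³ carbons, so it is not fully conjugated — not aromatic (cyclopentane ring).
4 of the 7 rings are aromatic. Total: 4.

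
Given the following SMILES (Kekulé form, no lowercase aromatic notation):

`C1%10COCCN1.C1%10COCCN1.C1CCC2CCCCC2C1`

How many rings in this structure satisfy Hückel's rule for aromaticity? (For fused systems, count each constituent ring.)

0

The SMILES encodes a six-membered saturated ring with an oxygen and an N–H nitrogen at positions 1 and 4; a six-membered saturated ring with an oxygen and an N–H nitrogen at positions 1 and 4; two fused six-membered saturated carbon rings.
The 6-membered ring with one oxygen and one N–H (1,4) has only sp³ atoms, so it is not fully conjugated — not aromatic (morpholine).
The second 6-membered ring with one oxygen and one N–H (1,4) has only sp³ atoms, so it is not fully conjugated — not aromatic (morpholine).
The 6-membered ring has only sp³ atoms, so it is not fully conjugated — not aromatic (cyclohexane ring).
The second 6-membered ring has only sp³ atoms, so it is not fully conjugated — not aromatic (cyclohexane ring).
None of the rings are aromatic. Total: 0.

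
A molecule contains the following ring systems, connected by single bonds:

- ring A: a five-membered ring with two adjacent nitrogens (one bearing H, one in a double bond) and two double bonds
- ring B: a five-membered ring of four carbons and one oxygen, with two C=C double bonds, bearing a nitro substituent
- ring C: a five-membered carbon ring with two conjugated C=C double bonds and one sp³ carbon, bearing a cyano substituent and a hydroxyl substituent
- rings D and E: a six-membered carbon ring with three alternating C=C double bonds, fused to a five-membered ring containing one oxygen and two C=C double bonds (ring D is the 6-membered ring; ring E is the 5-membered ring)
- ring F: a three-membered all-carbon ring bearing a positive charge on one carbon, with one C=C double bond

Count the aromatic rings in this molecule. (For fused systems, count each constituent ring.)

5

Ring A is planar and fully conjugated; 2 ring double bonds (4 π electrons) plus a heteroatom lone pair (2) give 6 π electrons. Since 6 = 4n+2 (n=1), ring A is aromatic (pyrazole).
Ring B is fully conjugated (every ring atom contributes a p orbital); 2 ring double bonds (4 π electrons) plus a heteroatom lone pair (2) give 6 π electrons. 6 = 4(1)+2, so ring B is aromatic (furan).
Ring C has one sp³ carbon, so it is not fully conjugated — not aromatic (cyclopentadiene).
Rings D and E form a fused bicyclic system (with one oxygen) with 9 sp² atoms and 10 π electrons from ring double bonds plus a heteroatom lone pair. 10 = 4(2)+2, so the system is aromatic and both rings count as aromatic (benzofuran).
Ring F is fully conjugated (every ring atom contributes a p orbital); 1 ring double bond (2 π electrons) plus the carbocation's empty p orbital (0, but keeps the ring conjugated) give 2 π electrons. Since 2 = 4n+2 (n=0), ring F is aromatic (cyclopropenyl cation).
Aromatic: A, B, D, E, F. Total: 5.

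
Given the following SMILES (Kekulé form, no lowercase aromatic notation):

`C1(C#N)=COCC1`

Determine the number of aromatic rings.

0

The SMILES encodes a five-membered ring of four carbons and one oxygen, with one C=C double bond and two sp³ carbons.
The 5-membered ring with one oxygen has two sp³ carbons, so it is not fully conjugated — not aromatic (2,3-dihydrofuran).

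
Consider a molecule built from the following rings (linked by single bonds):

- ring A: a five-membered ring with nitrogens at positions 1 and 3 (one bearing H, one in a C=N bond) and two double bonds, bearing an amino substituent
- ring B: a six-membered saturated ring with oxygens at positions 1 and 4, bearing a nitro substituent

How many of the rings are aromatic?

1

Ring A has a continuous p-orbital overlap around the ring; 2 ring double bonds (4 π electrons) plus a heteroatom lone pair (2) give 6 π electrons. Since 6 = 4n+2 (n=1), ring A is aromatic (imidazole).
Ring B has only sp³ atoms, so it is not fully conjugated — not aromatic (1,4-dioxane).
Aromatic: A. Total: 1.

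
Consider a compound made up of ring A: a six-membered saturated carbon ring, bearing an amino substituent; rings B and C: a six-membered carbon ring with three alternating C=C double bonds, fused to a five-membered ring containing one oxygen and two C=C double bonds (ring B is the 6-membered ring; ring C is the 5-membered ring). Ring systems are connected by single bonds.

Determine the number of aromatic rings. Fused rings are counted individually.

2

Ring A has only sp³ atoms, so it is not fully conjugated — not aromatic (cyclohexane).
Rings B and C form a fused bicyclic system (with one oxygen) with 9 sp² atoms and 10 π electrons from ring double bonds plus a heteroatom lone pair. 10 = 4(2)+2, so the system is aromatic and both rings count as aromatic (benzofuran).
Aromatic: B, C. Total: 2.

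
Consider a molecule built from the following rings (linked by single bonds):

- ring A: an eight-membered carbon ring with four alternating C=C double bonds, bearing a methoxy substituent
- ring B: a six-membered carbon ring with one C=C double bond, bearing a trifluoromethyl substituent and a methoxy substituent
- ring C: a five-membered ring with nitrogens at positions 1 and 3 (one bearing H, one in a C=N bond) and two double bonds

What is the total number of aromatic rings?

1

Ring A has only sp² ring atoms; a planar conformation would have a fully conjugated π system of 8 electrons. But 8 = 4(2), which is 4n not 4n+2, so ring A is not aromatic (cyclooctatetraene) — cyclooctatetraene distorts into a non-planar tub to avoid antiaromaticity.
Ring B has four sp³ carbons, so it is not fully conjugated — not aromatic (cyclohexene).
Ring C is fully conjugated (every ring atom contributes a p orbital); 2 ring double bonds (4 π electrons) plus a heteroatom lone pair (2) give 6 π electrons. Since 6 = 4n+2 (n=1), ring C is aromatic (imidazole).
Aromatic: C. Total: 1.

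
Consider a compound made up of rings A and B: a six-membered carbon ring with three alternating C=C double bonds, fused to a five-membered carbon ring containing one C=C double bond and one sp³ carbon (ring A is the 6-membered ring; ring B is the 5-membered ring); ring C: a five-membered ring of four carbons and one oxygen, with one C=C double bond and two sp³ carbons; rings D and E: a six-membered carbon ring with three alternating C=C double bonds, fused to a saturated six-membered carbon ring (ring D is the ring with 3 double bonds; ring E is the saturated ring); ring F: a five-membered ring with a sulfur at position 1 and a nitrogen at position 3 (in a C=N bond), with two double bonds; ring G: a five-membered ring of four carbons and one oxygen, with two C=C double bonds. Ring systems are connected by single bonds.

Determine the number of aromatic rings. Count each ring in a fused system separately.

Ring A is fully conjugated (every ring atom contributes a p orbital); 3 ring double bonds give 6 π electrons. 6 = 4(1)+2, so ring A is aromatic (benzene ring).
Ring B has one sp³ carbon, so it is not fully conjugated — not aromatic (cyclopentene ring).
Ring C has two sp³ carbons, so it is not fully conjugated — not aromatic (2,3-dihydrofuran).
Ring D is fully conjugated (every ring atom contributes a p orbital); 3 ring double bonds give 6 π electrons. That satisfies 4n+2 with n=1, so ring D is aromatic (benzene ring).
Ring E has four sp³ carbons, so it is not fully conjugated — not aromatic (cyclohexane ring).
Ring F has a continuous p-orbital overlap around the ring; 2 ring double bonds (4 π electrons) plus a heteroatom lone pair (2) give 6 π electrons. Since 6 = 4n+2 (n=1), ring F is aromatic (thiazole).
Ring G is fully conjugated (every ring atom contributes a p orbital); 2 ring double bonds (4 π electrons) plus a heteroatom lone pair (2) give 6 π electrons. 6 = 4(1)+2, so ring G is aromatic (furan).
Aromatic: A, D, F, G. Total: 4.

4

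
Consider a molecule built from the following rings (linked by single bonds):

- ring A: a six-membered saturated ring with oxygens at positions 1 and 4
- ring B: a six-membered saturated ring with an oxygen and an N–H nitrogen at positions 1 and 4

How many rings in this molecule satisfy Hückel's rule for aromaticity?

0

Ring A has only sp³ atoms, so it is not fully conjugated — not aromatic (1,4-dioxane).
Ring B has only sp³ atoms, so it is not fully conjugated — not aromatic (morpholine).
No ring is aromatic. Total: 0.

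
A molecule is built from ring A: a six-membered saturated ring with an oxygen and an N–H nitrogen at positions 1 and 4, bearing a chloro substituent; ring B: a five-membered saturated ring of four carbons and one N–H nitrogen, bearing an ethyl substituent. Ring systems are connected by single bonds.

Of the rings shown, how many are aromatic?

Ring A has only sp³ atoms, so it is not fully conjugated — not aromatic (morpholine).
Ring B has only sp³ atoms, so it is not fully conjugated — not aromatic (pyrrolidine).
No ring is aromatic. Total: 0.

0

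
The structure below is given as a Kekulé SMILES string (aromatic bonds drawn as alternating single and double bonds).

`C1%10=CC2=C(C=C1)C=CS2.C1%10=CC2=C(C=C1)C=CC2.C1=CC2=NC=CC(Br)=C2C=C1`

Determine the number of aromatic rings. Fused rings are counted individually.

5

The SMILES encodes a six-membered carbon ring with three alternating C=C double bonds, fused to a five-membered ring containing one sulfur and two C=C double bonds; a six-membered carbon ring with three alternating C=C double bonds, fused to a five-membered carbon ring containing one C=C double bond and one sp³ carbon; two fused six-membered rings, each with three alternating double bonds; one ring is all carbon and the other has one ring nitrogen.
The fused 6/5-membered bicyclic (with one sulfur) is a single π system with 9 sp² atoms and 10 π electrons from ring double bonds plus a heteroatom lone pair. 10 = 4(2)+2, so the system is aromatic and both rings count as aromatic (benzothiophene).
The 6-membered ring is planar and fully conjugated; 3 ring double bonds give 6 π electrons. Since 6 = 4n+2 (n=1), it is aromatic (benzene ring).
The 5-membered ring has one sp³ carbon, so it is not fully conjugated — not aromatic (cyclopentene ring).
The fused 6/6-membered bicyclic (with one nitrogen) is a single π system with 10 sp² atoms and 10 π electrons from ring double bonds. 10 = 4(2)+2, so the system is aromatic and both rings count as aromatic (quinoline).
5 of the 6 rings are aromatic. Total: 5.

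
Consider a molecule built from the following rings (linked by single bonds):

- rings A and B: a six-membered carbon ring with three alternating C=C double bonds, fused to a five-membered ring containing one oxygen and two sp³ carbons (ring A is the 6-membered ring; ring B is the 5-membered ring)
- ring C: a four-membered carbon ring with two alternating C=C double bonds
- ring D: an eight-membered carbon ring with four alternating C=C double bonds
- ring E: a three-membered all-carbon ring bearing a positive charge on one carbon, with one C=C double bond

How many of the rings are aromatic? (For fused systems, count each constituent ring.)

2

Ring A is planar and fully conjugated; 3 ring double bonds give 6 π electrons. 6 = 4(1)+2, so ring A is aromatic (benzene ring).
Ring B has two sp³ carbons, so it is not fully conjugated — not aromatic (oxolane ring).
Ring C has only sp² ring atoms; a planar conformation would have a fully conjugated π system of 4 electrons. But 4 = 4(1), which is 4n not 4n+2, so ring C is not aromatic (cyclobutadiene) — cyclobutadiene is antiaromatic and distorts to a rectangle.
Ring D has only sp² ring atoms; a planar conformation would have a fully conjugated π system of 8 electrons. But 8 = 4(2), which is 4n not 4n+2, so ring D is not aromatic (cyclooctatetraene) — cyclooctatetraene distorts into a non-planar tub to avoid antiaromaticity.
Ring E has a continuous p-orbital overlap around the ring; 1 ring double bond (2 π electrons) plus the carbocation's empty p orbital (0, but keeps the ring conjugated) give 2 π electrons. 2 = 4(0)+2, so ring E is aromatic (cyclopropenyl cation).
Aromatic: A, E. Total: 2.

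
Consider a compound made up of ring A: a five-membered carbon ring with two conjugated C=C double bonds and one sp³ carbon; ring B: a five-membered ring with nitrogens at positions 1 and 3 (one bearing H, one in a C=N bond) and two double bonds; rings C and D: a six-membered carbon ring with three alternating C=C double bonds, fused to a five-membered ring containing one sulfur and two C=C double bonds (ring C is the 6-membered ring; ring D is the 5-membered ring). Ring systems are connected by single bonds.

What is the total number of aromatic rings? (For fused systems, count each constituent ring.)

3

Ring A has one sp³ carbon, so it is not fully conjugated — not aromatic (cyclopentadiene).
Ring B has a continuous p-orbital overlap around the ring; 2 ring double bonds (4 π electrons) plus a heteroatom lone pair (2) give 6 π electrons. 6 = 4(1)+2, so ring B is aromatic (imidazole).
Rings C and D form a fused bicyclic system (with one sulfur) with 9 sp² atoms and 10 π electrons from ring double bonds plus a heteroatom lone pair. 10 = 4(2)+2, so the system is aromatic and both rings count as aromatic (benzothiophene).
Aromatic: B, C, D. Total: 3.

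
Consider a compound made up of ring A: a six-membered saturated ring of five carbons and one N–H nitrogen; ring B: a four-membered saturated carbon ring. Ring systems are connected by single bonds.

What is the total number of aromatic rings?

Ring A has only sp³ atoms, so it is not fully conjugated — not aromatic (piperidine).
Ring B has only sp³ atoms, so it is not fully conjugated — not aromatic (cyclobutane).
No ring is aromatic. Total: 0.

0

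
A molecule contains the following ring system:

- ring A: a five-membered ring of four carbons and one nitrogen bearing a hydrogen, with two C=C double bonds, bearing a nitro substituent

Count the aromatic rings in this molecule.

Ring A has a continuous p-orbital overlap around the ring; 2 ring double bonds (4 π electrons) plus a heteroatom lone pair (2) give 6 π electrons. Since 6 = 4n+2 (n=1), ring A is aromatic (pyrrole).

1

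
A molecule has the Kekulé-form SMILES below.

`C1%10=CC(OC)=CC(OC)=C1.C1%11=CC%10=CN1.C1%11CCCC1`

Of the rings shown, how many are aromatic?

2

The SMILES encodes a six-membered carbon ring with three alternating C=C double bonds; a five-membered ring of four carbons and one nitrogen bearing a hydrogen, with two C=C double bonds; a five-membered saturated carbon ring.
The 6-membered ring is planar and fully conjugated; 3 ring double bonds give 6 π electrons. That satisfies 4n+2 with n=1, so it is aromatic (benzene).
The 5-membered ring with one N–H is planar and fully conjugated; 2 ring double bonds (4 π electrons) plus a heteroatom lone pair (2) give 6 π electrons. 6 = 4(1)+2, so it is aromatic (pyrrole).
The 5-membered ring has only sp³ atoms, so it is not fully conjugated — not aromatic (cyclopentane).
2 of the 3 rings are aromatic. Total: 2.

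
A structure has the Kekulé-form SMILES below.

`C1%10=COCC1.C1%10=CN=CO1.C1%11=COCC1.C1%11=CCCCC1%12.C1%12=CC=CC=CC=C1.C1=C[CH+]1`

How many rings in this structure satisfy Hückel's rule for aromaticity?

2

The SMILES encodes a five-membered ring of four carbons and one oxygen, with one C=C double bond and two sp³ carbons; a five-membered ring with an oxygen at position 1 and a nitrogen at position 3 (in a C=N bond), with two double bonds; a five-membered ring of four carbons and one oxygen, with one C=C double bond and two sp³ carbons; a six-membered carbon ring with one C=C double bond; an eight-membered carbon ring with four alternating C=C double bonds; a three-membered all-carbon ring bearing a positive charge on one carbon, with one C=C double bond.
The 5-membered ring with one oxygen has two sp³ carbons, so it is not fully conjugated — not aromatic (2,3-dihydrofuran).
The 5-membered ring with one oxygen and one =N– has a continuous p-orbital overlap around the ring; 2 ring double bonds (4 π electrons) plus a heteroatom lone pair (2) give 6 π electrons. That satisfies 4n+2 with n=1, so it is aromatic (oxazole).
The second 5-membered ring with one oxygen has two sp³ carbons, so it is not fully conjugated — not aromatic (2,3-dihydrofuran).
The 6-membered ring has four sp³ carbons, so it is not fully conjugated — not aromatic (cyclohexene).
The 8-membered ring has only sp² ring atoms; a planar conformation would have a fully conjugated π system of 8 electrons. But 8 = 4(2), which is 4n not 4n+2, so it is not aromatic (cyclooctatetraene) — cyclooctatetraene distorts into a non-planar tub to avoid antiaromaticity.
The 3-membered ring is fully conjugated (every ring atom contributes a p orbital); 1 ring double bond (2 π electrons) plus the carbocation's empty p orbital (0, but keeps the ring conjugated) give 2 π electrons. Since 2 = 4n+2 (n=0), it is aromatic (cyclopropenyl cation).
2 of the 6 rings are aromatic. Total: 2.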